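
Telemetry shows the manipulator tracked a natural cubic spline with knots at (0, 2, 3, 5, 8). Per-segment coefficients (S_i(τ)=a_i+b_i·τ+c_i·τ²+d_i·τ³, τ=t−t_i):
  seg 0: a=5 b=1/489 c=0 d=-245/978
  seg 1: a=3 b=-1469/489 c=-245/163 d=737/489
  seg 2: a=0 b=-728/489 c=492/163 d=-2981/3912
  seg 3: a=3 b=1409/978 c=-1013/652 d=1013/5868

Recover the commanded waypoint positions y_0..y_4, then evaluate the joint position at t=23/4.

y_0 = S_0(0) = a_0 = 5
y_1 = S_1(0) = a_1 = 3
y_2 = S_2(0) = a_2 = 0
y_3 = S_3(0) = a_3 = 3
y_4 = S_3(3) = -2
t_q=23/4 is in segment 3 (τ=3/4); S_3(τ)=136843/41728

y_0=5 y_1=3 y_2=0 y_3=3 y_4=-2
S(23/4) = 136843/41728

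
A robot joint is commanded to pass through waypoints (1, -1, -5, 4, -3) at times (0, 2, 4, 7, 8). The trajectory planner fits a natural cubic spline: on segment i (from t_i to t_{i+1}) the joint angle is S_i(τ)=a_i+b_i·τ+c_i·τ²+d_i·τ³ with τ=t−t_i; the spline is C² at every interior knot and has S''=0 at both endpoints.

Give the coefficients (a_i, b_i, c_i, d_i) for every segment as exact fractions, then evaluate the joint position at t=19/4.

Δ: Δ0=-1, Δ1=-2, Δ2=3, Δ3=-7
row 1: diag=8, rhs=-6; c'=1/4, d'=-3/4
row 2: denom=10−2·1/4=19/2; d'=(30−2·-3/4)/(19/2)=63/19
row 3: denom=8−3·6/19=134/19; d'=(-60−3·63/19)/(134/19)=-1329/134
back: M3=-1329/134
back: M2=63/19−6/19·-1329/134=432/67
back: M1=-3/4−1/4·432/67=-633/268
M: M0=0, M1=-633/268, M2=432/67, M3=-1329/134, M4=0
seg 0: a=1, c=M0/2=0, d=(M1−M0)/(6·2)=-211/1072, b=Δ0−h0·(2M0+M1)/6=-57/268
seg 1: a=-1, c=M1/2=-633/536, d=(M2−M1)/(6·2)=787/1072, b=Δ1−h1·(2M1+M2)/6=-345/134
seg 2: a=-5, c=M2/2=216/67, d=(M3−M2)/(6·3)=-731/804, b=Δ2−h2·(2M2+M3)/6=405/268
seg 3: a=4, c=M3/2=-1329/268, d=(M4−M3)/(6·1)=443/268, b=Δ3−h3·(2M3+M4)/6=-495/134
t_q=19/4 → seg 2, τ=3/4; S=-5+405/268·τ+216/67·τ²+-731/804·τ³=-41795/17152

  seg 0: a=1 b=-57/268 c=0 d=-211/1072
  seg 1: a=-1 b=-345/134 c=-633/536 d=787/1072
  seg 2: a=-5 b=405/268 c=216/67 d=-731/804
  seg 3: a=4 b=-495/134 c=-1329/268 d=443/268
S(19/4) = -41795/17152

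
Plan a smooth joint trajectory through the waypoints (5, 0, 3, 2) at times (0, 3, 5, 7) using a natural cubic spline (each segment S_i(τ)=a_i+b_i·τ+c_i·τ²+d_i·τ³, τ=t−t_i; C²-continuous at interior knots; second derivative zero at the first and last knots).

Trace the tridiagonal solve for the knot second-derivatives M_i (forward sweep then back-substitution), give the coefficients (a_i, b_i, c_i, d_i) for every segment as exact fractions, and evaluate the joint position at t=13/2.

Δ: Δ0=-5/3, Δ1=3/2, Δ2=-1/2
row 1: diag=10, rhs=19; c'=1/5, d'=19/10
row 2: denom=8−2·1/5=38/5; d'=(-12−2·19/10)/(38/5)=-79/38
back: M2=-79/38
back: M1=19/10−1/5·-79/38=44/19
M: M0=0, M1=44/19, M2=-79/38, M3=0
seg 0: a=5, c=M0/2=0, d=(M1−M0)/(6·3)=22/171, b=Δ0−h0·(2M0+M1)/6=-161/57
seg 1: a=0, c=M1/2=22/19, d=(M2−M1)/(6·2)=-167/456, b=Δ1−h1·(2M1+M2)/6=37/57
seg 2: a=3, c=M2/2=-79/76, d=(M3−M2)/(6·2)=79/456, b=Δ2−h2·(2M2+M3)/6=101/114
t_q=13/2 → seg 2, τ=3/2; S=3+101/114·τ+-79/76·τ²+79/456·τ³=3131/1216

  seg 0: a=5 b=-161/57 c=0 d=22/171
  seg 1: a=0 b=37/57 c=22/19 d=-167/456
  seg 2: a=3 b=101/114 c=-79/76 d=79/456
S(13/2) = 3131/1216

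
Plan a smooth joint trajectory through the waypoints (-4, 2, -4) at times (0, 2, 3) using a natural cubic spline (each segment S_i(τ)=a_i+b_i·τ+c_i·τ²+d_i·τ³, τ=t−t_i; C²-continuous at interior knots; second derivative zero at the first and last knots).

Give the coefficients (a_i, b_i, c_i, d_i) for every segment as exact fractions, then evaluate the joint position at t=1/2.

  seg 0: a=-4 b=6 c=0 d=-3/4
  seg 1: a=2 b=-3 c=-9/2 d=3/2
S(1/2) = -35/32

Δ: Δ0=3, Δ1=-6
row 1: diag=6, rhs=-54; c'=1/6, d'=-9
back: M1=-9
M: M0=0, M1=-9, M2=0
seg 0: a=-4, c=M0/2=0, d=(M1−M0)/(6·2)=-3/4, b=Δ0−h0·(2M0+M1)/6=6
seg 1: a=2, c=M1/2=-9/2, d=(M2−M1)/(6·1)=3/2, b=Δ1−h1·(2M1+M2)/6=-3
t_q=1/2 → seg 0, τ=1/2; S=-4+6·τ+0·τ²+-3/4·τ³=-35/32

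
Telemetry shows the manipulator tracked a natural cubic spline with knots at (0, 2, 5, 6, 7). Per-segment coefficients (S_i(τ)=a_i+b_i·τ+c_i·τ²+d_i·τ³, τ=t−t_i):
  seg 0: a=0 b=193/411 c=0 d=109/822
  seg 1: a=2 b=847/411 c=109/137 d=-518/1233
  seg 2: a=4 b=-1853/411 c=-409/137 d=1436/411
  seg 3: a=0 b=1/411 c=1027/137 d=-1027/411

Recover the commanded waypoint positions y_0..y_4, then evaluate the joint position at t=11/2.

y_0 = S_0(0) = a_0 = 0
y_1 = S_1(0) = a_1 = 2
y_2 = S_2(0) = a_2 = 4
y_3 = S_3(0) = a_3 = 0
y_4 = S_3(1) = 5
t_q=11/2 is in segment 2 (τ=1/2); S_2(τ)=787/548

y_0=0 y_1=2 y_2=4 y_3=0 y_4=5
S(11/2) = 787/548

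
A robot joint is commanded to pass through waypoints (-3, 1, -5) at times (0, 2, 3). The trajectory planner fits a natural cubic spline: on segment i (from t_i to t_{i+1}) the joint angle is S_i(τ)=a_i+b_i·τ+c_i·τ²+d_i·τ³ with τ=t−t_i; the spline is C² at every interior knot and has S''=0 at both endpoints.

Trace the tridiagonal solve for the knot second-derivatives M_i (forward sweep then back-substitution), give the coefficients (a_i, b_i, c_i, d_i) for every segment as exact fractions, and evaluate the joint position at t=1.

  seg 0: a=-3 b=14/3 c=0 d=-2/3
  seg 1: a=1 b=-10/3 c=-4 d=4/3
S(1) = 1

Δ: Δ0=2, Δ1=-6
row 1: diag=6, rhs=-48; c'=1/6, d'=-8
back: M1=-8
M: M0=0, M1=-8, M2=0
seg 0: a=-3, c=M0/2=0, d=(M1−M0)/(6·2)=-2/3, b=Δ0−h0·(2M0+M1)/6=14/3
seg 1: a=1, c=M1/2=-4, d=(M2−M1)/(6·1)=4/3, b=Δ1−h1·(2M1+M2)/6=-10/3
t_q=1 → seg 0, τ=1; S=-3+14/3·τ+0·τ²+-2/3·τ³=1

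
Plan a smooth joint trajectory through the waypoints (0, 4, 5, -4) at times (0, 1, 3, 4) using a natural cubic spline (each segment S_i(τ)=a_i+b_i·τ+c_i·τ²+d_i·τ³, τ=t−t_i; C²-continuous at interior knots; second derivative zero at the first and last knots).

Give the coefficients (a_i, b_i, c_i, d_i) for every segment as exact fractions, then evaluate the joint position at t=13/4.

  seg 0: a=0 b=65/16 c=0 d=-1/16
  seg 1: a=4 b=31/8 c=-3/16 d=-3/4
  seg 2: a=5 b=-47/8 c=-75/16 d=25/16
S(13/4) = 3341/1024

Δ: Δ0=4, Δ1=1/2, Δ2=-9
row 1: diag=6, rhs=-21; c'=1/3, d'=-7/2
row 2: denom=6−2·1/3=16/3; d'=(-57−2·-7/2)/(16/3)=-75/8
back: M2=-75/8
back: M1=-7/2−1/3·-75/8=-3/8
M: M0=0, M1=-3/8, M2=-75/8, M3=0
seg 0: a=0, c=M0/2=0, d=(M1−M0)/(6·1)=-1/16, b=Δ0−h0·(2M0+M1)/6=65/16
seg 1: a=4, c=M1/2=-3/16, d=(M2−M1)/(6·2)=-3/4, b=Δ1−h1·(2M1+M2)/6=31/8
seg 2: a=5, c=M2/2=-75/16, d=(M3−M2)/(6·1)=25/16, b=Δ2−h2·(2M2+M3)/6=-47/8
t_q=13/4 → seg 2, τ=1/4; S=5+-47/8·τ+-75/16·τ²+25/16·τ³=3341/1024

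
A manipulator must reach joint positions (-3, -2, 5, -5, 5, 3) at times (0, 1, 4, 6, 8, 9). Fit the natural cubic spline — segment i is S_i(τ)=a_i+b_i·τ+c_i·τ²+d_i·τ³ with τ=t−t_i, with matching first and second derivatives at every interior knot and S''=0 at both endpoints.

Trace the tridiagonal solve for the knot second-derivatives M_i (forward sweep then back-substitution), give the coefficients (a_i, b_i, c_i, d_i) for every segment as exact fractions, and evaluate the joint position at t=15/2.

  seg 0: a=-3 b=724/2199 c=0 d=1475/2199
  seg 1: a=-2 b=5149/2199 c=1475/733 d=-1477/2199
  seg 2: a=5 b=-8180/2199 c=-2956/733 d=14921/8796
  seg 3: a=-5 b=1111/2199 c=9009/1466 d=-17143/8796
  seg 4: a=5 b=3736/2199 c=-4067/733 d=4067/2199
S(15/2) = 70533/23456

Δ: Δ0=1, Δ1=7/3, Δ2=-5, Δ3=5, Δ4=-2
row 1: diag=8, rhs=8; c'=3/8, d'=1
row 2: denom=10−3·3/8=71/8; d'=(-44−3·1)/(71/8)=-376/71
row 3: denom=8−2·16/71=536/71; d'=(60−2·-376/71)/(536/71)=1253/134
row 4: denom=6−2·71/268=733/134; d'=(-42−2·1253/134)/(733/134)=-8134/733
back: M4=-8134/733
back: M3=1253/134−71/268·-8134/733=9009/733
back: M2=-376/71−16/71·9009/733=-5912/733
back: M1=1−3/8·-5912/733=2950/733
M: M0=0, M1=2950/733, M2=-5912/733, M3=9009/733, M4=-8134/733, M5=0
seg 0: a=-3, c=M0/2=0, d=(M1−M0)/(6·1)=1475/2199, b=Δ0−h0·(2M0+M1)/6=724/2199
seg 1: a=-2, c=M1/2=1475/733, d=(M2−M1)/(6·3)=-1477/2199, b=Δ1−h1·(2M1+M2)/6=5149/2199
seg 2: a=5, c=M2/2=-2956/733, d=(M3−M2)/(6·2)=14921/8796, b=Δ2−h2·(2M2+M3)/6=-8180/2199
seg 3: a=-5, c=M3/2=9009/1466, d=(M4−M3)/(6·2)=-17143/8796, b=Δ3−h3·(2M3+M4)/6=1111/2199
seg 4: a=5, c=M4/2=-4067/733, d=(M5−M4)/(6·1)=4067/2199, b=Δ4−h4·(2M4+M5)/6=3736/2199
t_q=15/2 → seg 3, τ=3/2; S=-5+1111/2199·τ+9009/1466·τ²+-17143/8796·τ³=70533/23456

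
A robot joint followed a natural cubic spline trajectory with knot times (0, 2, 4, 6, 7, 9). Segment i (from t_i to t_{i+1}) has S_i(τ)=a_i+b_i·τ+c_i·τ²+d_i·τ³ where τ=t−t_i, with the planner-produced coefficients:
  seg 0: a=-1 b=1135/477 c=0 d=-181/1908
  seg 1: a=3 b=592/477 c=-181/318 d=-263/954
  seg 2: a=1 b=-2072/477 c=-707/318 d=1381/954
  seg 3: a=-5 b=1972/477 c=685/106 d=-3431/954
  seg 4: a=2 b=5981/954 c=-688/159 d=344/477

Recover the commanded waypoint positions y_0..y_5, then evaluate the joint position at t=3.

y_0 = S_0(0) = a_0 = -1
y_1 = S_1(0) = a_1 = 3
y_2 = S_2(0) = a_2 = 1
y_3 = S_3(0) = a_3 = -5
y_4 = S_4(0) = a_4 = 2
y_5 = S_4(2) = 3
t_q=3 is in segment 1 (τ=1); S_1(τ)=180/53

y_0=-1 y_1=3 y_2=1 y_3=-5 y_4=2 y_5=3
S(3) = 180/53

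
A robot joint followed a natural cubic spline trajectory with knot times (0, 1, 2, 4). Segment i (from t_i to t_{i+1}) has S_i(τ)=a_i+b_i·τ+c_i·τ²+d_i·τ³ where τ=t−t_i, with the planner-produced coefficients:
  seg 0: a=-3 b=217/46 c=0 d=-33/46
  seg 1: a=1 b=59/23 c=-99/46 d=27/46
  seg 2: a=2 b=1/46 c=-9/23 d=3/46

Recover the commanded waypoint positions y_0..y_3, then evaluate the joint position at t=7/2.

y_0=-3 y_1=1 y_2=2 y_3=1
S(7/2) = 505/368

y_0 = S_0(0) = a_0 = -3
y_1 = S_1(0) = a_1 = 1
y_2 = S_2(0) = a_2 = 2
y_3 = S_2(2) = 1
t_q=7/2 is in segment 2 (τ=3/2); S_2(τ)=505/368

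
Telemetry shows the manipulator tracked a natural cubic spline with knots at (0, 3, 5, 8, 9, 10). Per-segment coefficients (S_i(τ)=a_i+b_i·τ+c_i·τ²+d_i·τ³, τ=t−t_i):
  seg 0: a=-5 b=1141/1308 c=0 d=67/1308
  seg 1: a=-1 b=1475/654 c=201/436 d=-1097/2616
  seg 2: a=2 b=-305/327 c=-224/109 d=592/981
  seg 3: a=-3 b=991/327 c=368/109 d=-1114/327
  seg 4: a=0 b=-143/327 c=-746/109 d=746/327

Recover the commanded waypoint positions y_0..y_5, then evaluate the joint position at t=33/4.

y_0=-5 y_1=-1 y_2=2 y_3=-3 y_4=0 y_5=-5
S(33/4) = -7271/3488

y_0 = S_0(0) = a_0 = -5
y_1 = S_1(0) = a_1 = -1
y_2 = S_2(0) = a_2 = 2
y_3 = S_3(0) = a_3 = -3
y_4 = S_4(0) = a_4 = 0
y_5 = S_4(1) = -5
t_q=33/4 is in segment 3 (τ=1/4); S_3(τ)=-7271/3488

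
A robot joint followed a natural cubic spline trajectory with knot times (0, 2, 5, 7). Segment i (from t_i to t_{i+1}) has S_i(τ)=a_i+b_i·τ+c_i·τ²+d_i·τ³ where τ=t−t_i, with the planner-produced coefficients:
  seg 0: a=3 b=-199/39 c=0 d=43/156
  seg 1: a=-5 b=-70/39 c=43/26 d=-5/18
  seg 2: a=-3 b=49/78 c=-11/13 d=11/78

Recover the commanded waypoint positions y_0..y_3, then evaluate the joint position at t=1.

y_0 = S_0(0) = a_0 = 3
y_1 = S_1(0) = a_1 = -5
y_2 = S_2(0) = a_2 = -3
y_3 = S_2(2) = -4
t_q=1 is in segment 0 (τ=1); S_0(τ)=-95/52

y_0=3 y_1=-5 y_2=-3 y_3=-4
S(1) = -95/52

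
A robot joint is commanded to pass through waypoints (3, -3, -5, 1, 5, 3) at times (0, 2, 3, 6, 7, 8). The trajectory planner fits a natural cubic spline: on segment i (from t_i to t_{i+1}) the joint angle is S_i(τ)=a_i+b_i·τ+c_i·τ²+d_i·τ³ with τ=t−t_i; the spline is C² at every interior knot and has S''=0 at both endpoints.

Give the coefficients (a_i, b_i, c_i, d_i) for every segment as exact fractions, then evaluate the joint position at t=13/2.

  seg 0: a=3 b=-3983/1241 c=0 d=65/1241
  seg 1: a=-3 b=-3203/1241 c=390/1241 d=331/1241
  seg 2: a=-5 b=-1430/1241 c=1383/1241 d=-79/3723
  seg 3: a=1 b=6157/1241 c=1146/1241 d=-2339/1241
  seg 4: a=5 b=1432/1241 c=-5871/1241 d=1957/1241
S(13/2) = 34509/9928

Δ: Δ0=-3, Δ1=-2, Δ2=2, Δ3=4, Δ4=-2
row 1: diag=6, rhs=6; c'=1/6, d'=1
row 2: denom=8−1·1/6=47/6; d'=(24−1·1)/(47/6)=138/47
row 3: denom=8−3·18/47=322/47; d'=(12−3·138/47)/(322/47)=75/161
row 4: denom=4−1·47/322=1241/322; d'=(-36−1·75/161)/(1241/322)=-11742/1241
back: M4=-11742/1241
back: M3=75/161−47/322·-11742/1241=2292/1241
back: M2=138/47−18/47·2292/1241=2766/1241
back: M1=1−1/6·2766/1241=780/1241
M: M0=0, M1=780/1241, M2=2766/1241, M3=2292/1241, M4=-11742/1241, M5=0
seg 0: a=3, c=M0/2=0, d=(M1−M0)/(6·2)=65/1241, b=Δ0−h0·(2M0+M1)/6=-3983/1241
seg 1: a=-3, c=M1/2=390/1241, d=(M2−M1)/(6·1)=331/1241, b=Δ1−h1·(2M1+M2)/6=-3203/1241
seg 2: a=-5, c=M2/2=1383/1241, d=(M3−M2)/(6·3)=-79/3723, b=Δ2−h2·(2M2+M3)/6=-1430/1241
seg 3: a=1, c=M3/2=1146/1241, d=(M4−M3)/(6·1)=-2339/1241, b=Δ3−h3·(2M3+M4)/6=6157/1241
seg 4: a=5, c=M4/2=-5871/1241, d=(M5−M4)/(6·1)=1957/1241, b=Δ4−h4·(2M4+M5)/6=1432/1241
t_q=13/2 → seg 3, τ=1/2; S=1+6157/1241·τ+1146/1241·τ²+-2339/1241·τ³=34509/9928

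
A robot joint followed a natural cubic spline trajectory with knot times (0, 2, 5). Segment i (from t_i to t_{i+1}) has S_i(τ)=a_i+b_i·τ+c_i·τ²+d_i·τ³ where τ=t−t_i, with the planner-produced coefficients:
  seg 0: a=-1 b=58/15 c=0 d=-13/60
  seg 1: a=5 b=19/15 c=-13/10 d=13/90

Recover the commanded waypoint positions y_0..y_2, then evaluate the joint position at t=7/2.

y_0=-1 y_1=5 y_2=1
S(7/2) = 357/80

y_0 = S_0(0) = a_0 = -1
y_1 = S_1(0) = a_1 = 5
y_2 = S_1(3) = 1
t_q=7/2 is in segment 1 (τ=3/2); S_1(τ)=357/80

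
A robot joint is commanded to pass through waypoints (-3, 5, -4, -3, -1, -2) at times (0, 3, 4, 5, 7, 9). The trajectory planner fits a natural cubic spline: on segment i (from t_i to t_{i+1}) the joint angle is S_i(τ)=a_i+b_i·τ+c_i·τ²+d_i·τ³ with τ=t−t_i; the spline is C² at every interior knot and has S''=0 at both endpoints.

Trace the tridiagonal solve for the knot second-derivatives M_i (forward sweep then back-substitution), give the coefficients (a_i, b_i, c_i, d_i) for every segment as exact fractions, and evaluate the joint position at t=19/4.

  seg 0: a=-3 b=31973/3900 c=0 d=-799/1300
  seg 1: a=5 b=-16373/1950 c=-7191/1300 d=19219/3900
  seg 2: a=-4 b=-3647/780 c=3007/325 d=-1073/300
  seg 3: a=-3 b=6043/1950 c=-1921/1300 d=167/780
  seg 4: a=-1 b=-473/1950 c=-251/1300 d=251/7800
S(19/4) = -317093/83200

Δ: Δ0=8/3, Δ1=-9, Δ2=1, Δ3=1, Δ4=-1/2
row 1: diag=8, rhs=-70; c'=1/8, d'=-35/4
row 2: denom=4−1·1/8=31/8; d'=(60−1·-35/4)/(31/8)=550/31
row 3: denom=6−1·8/31=178/31; d'=(0−1·550/31)/(178/31)=-275/89
row 4: denom=8−2·31/89=650/89; d'=(-9−2·-275/89)/(650/89)=-251/650
back: M4=-251/650
back: M3=-275/89−31/89·-251/650=-1921/650
back: M2=550/31−8/31·-1921/650=6014/325
back: M1=-35/4−1/8·6014/325=-7191/650
M: M0=0, M1=-7191/650, M2=6014/325, M3=-1921/650, M4=-251/650, M5=0
seg 0: a=-3, c=M0/2=0, d=(M1−M0)/(6·3)=-799/1300, b=Δ0−h0·(2M0+M1)/6=31973/3900
seg 1: a=5, c=M1/2=-7191/1300, d=(M2−M1)/(6·1)=19219/3900, b=Δ1−h1·(2M1+M2)/6=-16373/1950
seg 2: a=-4, c=M2/2=3007/325, d=(M3−M2)/(6·1)=-1073/300, b=Δ2−h2·(2M2+M3)/6=-3647/780
seg 3: a=-3, c=M3/2=-1921/1300, d=(M4−M3)/(6·2)=167/780, b=Δ3−h3·(2M3+M4)/6=6043/1950
seg 4: a=-1, c=M4/2=-251/1300, d=(M5−M4)/(6·2)=251/7800, b=Δ4−h4·(2M4+M5)/6=-473/1950
t_q=19/4 → seg 2, τ=3/4; S=-4+-3647/780·τ+3007/325·τ²+-1073/300·τ³=-317093/83200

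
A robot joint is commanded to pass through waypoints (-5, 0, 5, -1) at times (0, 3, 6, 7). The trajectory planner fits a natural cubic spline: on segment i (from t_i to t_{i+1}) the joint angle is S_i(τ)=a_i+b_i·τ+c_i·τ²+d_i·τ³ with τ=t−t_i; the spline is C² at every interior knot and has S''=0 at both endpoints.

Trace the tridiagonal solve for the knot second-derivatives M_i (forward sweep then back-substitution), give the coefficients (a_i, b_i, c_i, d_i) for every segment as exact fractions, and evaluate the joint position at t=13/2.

Δ: Δ0=5/3, Δ1=5/3, Δ2=-6
row 1: diag=12, rhs=0; c'=1/4, d'=0
row 2: denom=8−3·1/4=29/4; d'=(-46−3·0)/(29/4)=-184/29
back: M2=-184/29
back: M1=0−1/4·-184/29=46/29
M: M0=0, M1=46/29, M2=-184/29, M3=0
seg 0: a=-5, c=M0/2=0, d=(M1−M0)/(6·3)=23/261, b=Δ0−h0·(2M0+M1)/6=76/87
seg 1: a=0, c=M1/2=23/29, d=(M2−M1)/(6·3)=-115/261, b=Δ1−h1·(2M1+M2)/6=283/87
seg 2: a=5, c=M2/2=-92/29, d=(M3−M2)/(6·1)=92/87, b=Δ2−h2·(2M2+M3)/6=-338/87
t_q=13/2 → seg 2, τ=1/2; S=5+-338/87·τ+-92/29·τ²+92/87·τ³=139/58

  seg 0: a=-5 b=76/87 c=0 d=23/261
  seg 1: a=0 b=283/87 c=23/29 d=-115/261
  seg 2: a=5 b=-338/87 c=-92/29 d=92/87
S(13/2) = 139/58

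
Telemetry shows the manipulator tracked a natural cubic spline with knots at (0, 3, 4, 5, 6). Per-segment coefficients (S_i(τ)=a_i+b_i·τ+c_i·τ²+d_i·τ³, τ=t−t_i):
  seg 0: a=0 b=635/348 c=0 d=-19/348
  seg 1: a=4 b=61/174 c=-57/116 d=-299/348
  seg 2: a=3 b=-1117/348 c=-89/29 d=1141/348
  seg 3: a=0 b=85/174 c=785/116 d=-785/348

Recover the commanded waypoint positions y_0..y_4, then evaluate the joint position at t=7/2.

y_0=0 y_1=4 y_2=3 y_3=0 y_4=5
S(7/2) = 3661/928

y_0 = S_0(0) = a_0 = 0
y_1 = S_1(0) = a_1 = 4
y_2 = S_2(0) = a_2 = 3
y_3 = S_3(0) = a_3 = 0
y_4 = S_3(1) = 5
t_q=7/2 is in segment 1 (τ=1/2); S_1(τ)=3661/928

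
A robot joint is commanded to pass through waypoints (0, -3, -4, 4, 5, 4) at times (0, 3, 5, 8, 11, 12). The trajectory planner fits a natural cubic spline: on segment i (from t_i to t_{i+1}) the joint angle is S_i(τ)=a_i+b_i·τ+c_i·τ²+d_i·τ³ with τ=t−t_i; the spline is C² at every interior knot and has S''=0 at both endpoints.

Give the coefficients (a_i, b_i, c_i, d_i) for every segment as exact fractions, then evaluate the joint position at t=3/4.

  seg 0: a=0 b=-48/53 c=0 d=-5/477
  seg 1: a=-3 b=-63/53 c=-5/53 d=93/424
  seg 2: a=-4 b=113/106 c=259/212 d=-1313/5724
  seg 3: a=4 b=467/212 c=-134/159 d=419/5724
  seg 4: a=5 b=-93/106 c=-39/212 d=13/212
S(3/4) = -2319/3392

Δ: Δ0=-1, Δ1=-1/2, Δ2=8/3, Δ3=1/3, Δ4=-1
row 1: diag=10, rhs=3; c'=1/5, d'=3/10
row 2: denom=10−2·1/5=48/5; d'=(19−2·3/10)/(48/5)=23/12
row 3: denom=12−3·5/16=177/16; d'=(-14−3·23/12)/(177/16)=-316/177
row 4: denom=8−3·16/59=424/59; d'=(-8−3·-316/177)/(424/59)=-39/106
back: M4=-39/106
back: M3=-316/177−16/59·-39/106=-268/159
back: M2=23/12−5/16·-268/159=259/106
back: M1=3/10−1/5·259/106=-10/53
M: M0=0, M1=-10/53, M2=259/106, M3=-268/159, M4=-39/106, M5=0
seg 0: a=0, c=M0/2=0, d=(M1−M0)/(6·3)=-5/477, b=Δ0−h0·(2M0+M1)/6=-48/53
seg 1: a=-3, c=M1/2=-5/53, d=(M2−M1)/(6·2)=93/424, b=Δ1−h1·(2M1+M2)/6=-63/53
seg 2: a=-4, c=M2/2=259/212, d=(M3−M2)/(6·3)=-1313/5724, b=Δ2−h2·(2M2+M3)/6=113/106
seg 3: a=4, c=M3/2=-134/159, d=(M4−M3)/(6·3)=419/5724, b=Δ3−h3·(2M3+M4)/6=467/212
seg 4: a=5, c=M4/2=-39/212, d=(M5−M4)/(6·1)=13/212, b=Δ4−h4·(2M4+M5)/6=-93/106
t_q=3/4 → seg 0, τ=3/4; S=0+-48/53·τ+0·τ²+-5/477·τ³=-2319/3392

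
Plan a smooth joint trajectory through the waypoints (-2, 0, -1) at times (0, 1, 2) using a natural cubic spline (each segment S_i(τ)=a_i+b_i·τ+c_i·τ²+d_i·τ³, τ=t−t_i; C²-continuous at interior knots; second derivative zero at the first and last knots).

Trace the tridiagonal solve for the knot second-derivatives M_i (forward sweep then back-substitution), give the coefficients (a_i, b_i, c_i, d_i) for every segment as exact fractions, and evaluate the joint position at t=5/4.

  seg 0: a=-2 b=11/4 c=0 d=-3/4
  seg 1: a=0 b=1/2 c=-9/4 d=3/4
S(5/4) = -1/256

Δ: Δ0=2, Δ1=-1
row 1: diag=4, rhs=-18; c'=1/4, d'=-9/2
back: M1=-9/2
M: M0=0, M1=-9/2, M2=0
seg 0: a=-2, c=M0/2=0, d=(M1−M0)/(6·1)=-3/4, b=Δ0−h0·(2M0+M1)/6=11/4
seg 1: a=0, c=M1/2=-9/4, d=(M2−M1)/(6·1)=3/4, b=Δ1−h1·(2M1+M2)/6=1/2
t_q=5/4 → seg 1, τ=1/4; S=0+1/2·τ+-9/4·τ²+3/4·τ³=-1/256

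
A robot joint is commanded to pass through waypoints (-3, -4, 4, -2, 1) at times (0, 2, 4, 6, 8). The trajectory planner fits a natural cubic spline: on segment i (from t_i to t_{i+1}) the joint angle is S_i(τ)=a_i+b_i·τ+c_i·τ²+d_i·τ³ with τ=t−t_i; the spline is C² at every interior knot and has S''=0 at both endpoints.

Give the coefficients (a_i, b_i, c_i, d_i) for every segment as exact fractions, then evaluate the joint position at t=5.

Δ: Δ0=-1/2, Δ1=4, Δ2=-3, Δ3=3/2
row 1: diag=8, rhs=27; c'=1/4, d'=27/8
row 2: denom=8−2·1/4=15/2; d'=(-42−2·27/8)/(15/2)=-13/2
row 3: denom=8−2·4/15=112/15; d'=(27−2·-13/2)/(112/15)=75/14
back: M3=75/14
back: M2=-13/2−4/15·75/14=-111/14
back: M1=27/8−1/4·-111/14=75/14
M: M0=0, M1=75/14, M2=-111/14, M3=75/14, M4=0
seg 0: a=-3, c=M0/2=0, d=(M1−M0)/(6·2)=25/56, b=Δ0−h0·(2M0+M1)/6=-16/7
seg 1: a=-4, c=M1/2=75/28, d=(M2−M1)/(6·2)=-31/28, b=Δ1−h1·(2M1+M2)/6=43/14
seg 2: a=4, c=M2/2=-111/28, d=(M3−M2)/(6·2)=31/28, b=Δ2−h2·(2M2+M3)/6=1/2
seg 3: a=-2, c=M3/2=75/28, d=(M4−M3)/(6·2)=-25/56, b=Δ3−h3·(2M3+M4)/6=-29/14
t_q=5 → seg 2, τ=1; S=4+1/2·τ+-111/28·τ²+31/28·τ³=23/14

  seg 0: a=-3 b=-16/7 c=0 d=25/56
  seg 1: a=-4 b=43/14 c=75/28 d=-31/28
  seg 2: a=4 b=1/2 c=-111/28 d=31/28
  seg 3: a=-2 b=-29/14 c=75/28 d=-25/56
S(5) = 23/14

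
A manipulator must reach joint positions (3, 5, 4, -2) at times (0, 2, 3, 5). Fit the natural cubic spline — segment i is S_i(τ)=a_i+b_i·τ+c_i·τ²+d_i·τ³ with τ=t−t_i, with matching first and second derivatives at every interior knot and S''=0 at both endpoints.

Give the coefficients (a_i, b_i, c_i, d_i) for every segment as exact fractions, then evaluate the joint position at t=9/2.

  seg 0: a=3 b=11/7 c=0 d=-1/7
  seg 1: a=5 b=-1/7 c=-6/7 d=0
  seg 2: a=4 b=-13/7 c=-6/7 d=1/7
S(9/2) = -13/56

Δ: Δ0=1, Δ1=-1, Δ2=-3
row 1: diag=6, rhs=-12; c'=1/6, d'=-2
row 2: denom=6−1·1/6=35/6; d'=(-12−1·-2)/(35/6)=-12/7
back: M2=-12/7
back: M1=-2−1/6·-12/7=-12/7
M: M0=0, M1=-12/7, M2=-12/7, M3=0
seg 0: a=3, c=M0/2=0, d=(M1−M0)/(6·2)=-1/7, b=Δ0−h0·(2M0+M1)/6=11/7
seg 1: a=5, c=M1/2=-6/7, d=(M2−M1)/(6·1)=0, b=Δ1−h1·(2M1+M2)/6=-1/7
seg 2: a=4, c=M2/2=-6/7, d=(M3−M2)/(6·2)=1/7, b=Δ2−h2·(2M2+M3)/6=-13/7
t_q=9/2 → seg 2, τ=3/2; S=4+-13/7·τ+-6/7·τ²+1/7·τ³=-13/56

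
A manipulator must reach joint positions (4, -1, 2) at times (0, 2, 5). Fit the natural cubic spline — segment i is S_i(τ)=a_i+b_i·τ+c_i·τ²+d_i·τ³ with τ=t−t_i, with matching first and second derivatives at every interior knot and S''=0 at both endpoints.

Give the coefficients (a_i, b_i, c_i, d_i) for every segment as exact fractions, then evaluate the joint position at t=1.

  seg 0: a=4 b=-16/5 c=0 d=7/40
  seg 1: a=-1 b=-11/10 c=21/20 d=-7/60
S(1) = 39/40

Δ: Δ0=-5/2, Δ1=1
row 1: diag=10, rhs=21; c'=3/10, d'=21/10
back: M1=21/10
M: M0=0, M1=21/10, M2=0
seg 0: a=4, c=M0/2=0, d=(M1−M0)/(6·2)=7/40, b=Δ0−h0·(2M0+M1)/6=-16/5
seg 1: a=-1, c=M1/2=21/20, d=(M2−M1)/(6·3)=-7/60, b=Δ1−h1·(2M1+M2)/6=-11/10
t_q=1 → seg 0, τ=1; S=4+-16/5·τ+0·τ²+7/40·τ³=39/40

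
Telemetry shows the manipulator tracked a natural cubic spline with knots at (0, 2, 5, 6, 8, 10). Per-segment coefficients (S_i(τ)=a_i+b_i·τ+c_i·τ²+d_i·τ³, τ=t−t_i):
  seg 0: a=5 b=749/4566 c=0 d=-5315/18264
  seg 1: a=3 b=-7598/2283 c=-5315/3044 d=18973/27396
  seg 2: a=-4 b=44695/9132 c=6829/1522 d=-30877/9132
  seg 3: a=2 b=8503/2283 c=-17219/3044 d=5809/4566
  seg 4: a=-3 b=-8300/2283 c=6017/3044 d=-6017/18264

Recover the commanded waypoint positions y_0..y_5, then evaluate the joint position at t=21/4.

y_0=5 y_1=3 y_2=-4 y_3=2 y_4=-3 y_5=-5
S(21/4) = -496551/194816

y_0 = S_0(0) = a_0 = 5
y_1 = S_1(0) = a_1 = 3
y_2 = S_2(0) = a_2 = -4
y_3 = S_3(0) = a_3 = 2
y_4 = S_4(0) = a_4 = -3
y_5 = S_4(2) = -5
t_q=21/4 is in segment 2 (τ=1/4); S_2(τ)=-496551/194816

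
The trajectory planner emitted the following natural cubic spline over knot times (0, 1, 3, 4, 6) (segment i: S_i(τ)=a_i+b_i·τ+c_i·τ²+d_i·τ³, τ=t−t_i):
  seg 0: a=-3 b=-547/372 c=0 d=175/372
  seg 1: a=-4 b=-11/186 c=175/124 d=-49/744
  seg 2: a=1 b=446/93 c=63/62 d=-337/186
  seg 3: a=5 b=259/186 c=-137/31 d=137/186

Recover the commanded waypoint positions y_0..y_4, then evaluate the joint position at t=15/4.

y_0 = S_0(0) = a_0 = -3
y_1 = S_1(0) = a_1 = -4
y_2 = S_2(0) = a_2 = 1
y_3 = S_3(0) = a_3 = 5
y_4 = S_3(2) = -4
t_q=15/4 is in segment 2 (τ=3/4); S_2(τ)=17475/3968

y_0=-3 y_1=-4 y_2=1 y_3=5 y_4=-4
S(15/4) = 17475/3968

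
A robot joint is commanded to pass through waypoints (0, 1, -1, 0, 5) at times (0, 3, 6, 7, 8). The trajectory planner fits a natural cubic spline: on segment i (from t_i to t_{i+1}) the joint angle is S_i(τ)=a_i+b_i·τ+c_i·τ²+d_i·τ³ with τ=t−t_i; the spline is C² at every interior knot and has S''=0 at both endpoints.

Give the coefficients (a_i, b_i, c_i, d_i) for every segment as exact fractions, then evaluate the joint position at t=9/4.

Δ: Δ0=1/3, Δ1=-2/3, Δ2=1, Δ3=5
row 1: diag=12, rhs=-6; c'=1/4, d'=-1/2
row 2: denom=8−3·1/4=29/4; d'=(10−3·-1/2)/(29/4)=46/29
row 3: denom=4−1·4/29=112/29; d'=(24−1·46/29)/(112/29)=325/56
back: M3=325/56
back: M2=46/29−4/29·325/56=11/14
back: M1=-1/2−1/4·11/14=-39/56
M: M0=0, M1=-39/56, M2=11/14, M3=325/56, M4=0
seg 0: a=0, c=M0/2=0, d=(M1−M0)/(6·3)=-13/336, b=Δ0−h0·(2M0+M1)/6=229/336
seg 1: a=1, c=M1/2=-39/112, d=(M2−M1)/(6·3)=83/1008, b=Δ1−h1·(2M1+M2)/6=-61/168
seg 2: a=-1, c=M2/2=11/28, d=(M3−M2)/(6·1)=281/336, b=Δ2−h2·(2M2+M3)/6=-11/48
seg 3: a=0, c=M3/2=325/112, d=(M4−M3)/(6·1)=-325/336, b=Δ3−h3·(2M3+M4)/6=515/168
t_q=9/4 → seg 0, τ=9/4; S=0+229/336·τ+0·τ²+-13/336·τ³=1119/1024

  seg 0: a=0 b=229/336 c=0 d=-13/336
  seg 1: a=1 b=-61/168 c=-39/112 d=83/1008
  seg 2: a=-1 b=-11/48 c=11/28 d=281/336
  seg 3: a=0 b=515/168 c=325/112 d=-325/336
S(9/4) = 1119/1024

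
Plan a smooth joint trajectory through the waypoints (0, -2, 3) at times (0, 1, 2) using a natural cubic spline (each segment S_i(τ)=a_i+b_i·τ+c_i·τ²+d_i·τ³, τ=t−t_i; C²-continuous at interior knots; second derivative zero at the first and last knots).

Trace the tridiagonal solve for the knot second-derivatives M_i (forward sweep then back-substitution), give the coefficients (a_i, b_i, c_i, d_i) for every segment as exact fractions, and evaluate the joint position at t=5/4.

  seg 0: a=0 b=-15/4 c=0 d=7/4
  seg 1: a=-2 b=3/2 c=21/4 d=-7/4
S(5/4) = -339/256

Δ: Δ0=-2, Δ1=5
row 1: diag=4, rhs=42; c'=1/4, d'=21/2
back: M1=21/2
M: M0=0, M1=21/2, M2=0
seg 0: a=0, c=M0/2=0, d=(M1−M0)/(6·1)=7/4, b=Δ0−h0·(2M0+M1)/6=-15/4
seg 1: a=-2, c=M1/2=21/4, d=(M2−M1)/(6·1)=-7/4, b=Δ1−h1·(2M1+M2)/6=3/2
t_q=5/4 → seg 1, τ=1/4; S=-2+3/2·τ+21/4·τ²+-7/4·τ³=-339/256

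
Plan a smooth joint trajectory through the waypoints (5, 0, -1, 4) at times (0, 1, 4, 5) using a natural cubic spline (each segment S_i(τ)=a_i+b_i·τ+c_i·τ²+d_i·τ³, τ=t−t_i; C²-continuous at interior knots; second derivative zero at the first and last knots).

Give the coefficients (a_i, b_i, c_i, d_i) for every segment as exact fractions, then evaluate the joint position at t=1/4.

Δ: Δ0=-5, Δ1=-1/3, Δ2=5
row 1: diag=8, rhs=28; c'=3/8, d'=7/2
row 2: denom=8−3·3/8=55/8; d'=(32−3·7/2)/(55/8)=172/55
back: M2=172/55
back: M1=7/2−3/8·172/55=128/55
M: M0=0, M1=128/55, M2=172/55, M3=0
seg 0: a=5, c=M0/2=0, d=(M1−M0)/(6·1)=64/165, b=Δ0−h0·(2M0+M1)/6=-889/165
seg 1: a=0, c=M1/2=64/55, d=(M2−M1)/(6·3)=2/45, b=Δ1−h1·(2M1+M2)/6=-697/165
seg 2: a=-1, c=M2/2=86/55, d=(M3−M2)/(6·1)=-86/165, b=Δ2−h2·(2M2+M3)/6=653/165
t_q=1/4 → seg 0, τ=1/4; S=5+-889/165·τ+0·τ²+64/165·τ³=161/44

  seg 0: a=5 b=-889/165 c=0 d=64/165
  seg 1: a=0 b=-697/165 c=64/55 d=2/45
  seg 2: a=-1 b=653/165 c=86/55 d=-86/165
S(1/4) = 161/44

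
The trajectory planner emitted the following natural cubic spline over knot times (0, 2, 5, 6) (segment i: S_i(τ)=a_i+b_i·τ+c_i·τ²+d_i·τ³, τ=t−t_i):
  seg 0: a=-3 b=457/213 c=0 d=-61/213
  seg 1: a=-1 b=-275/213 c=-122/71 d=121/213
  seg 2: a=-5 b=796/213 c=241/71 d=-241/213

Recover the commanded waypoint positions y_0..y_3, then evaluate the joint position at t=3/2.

y_0 = S_0(0) = a_0 = -3
y_1 = S_1(0) = a_1 = -1
y_2 = S_2(0) = a_2 = -5
y_3 = S_2(1) = 1
t_q=3/2 is in segment 0 (τ=3/2); S_0(τ)=-425/568

y_0=-3 y_1=-1 y_2=-5 y_3=1
S(3/2) = -425/568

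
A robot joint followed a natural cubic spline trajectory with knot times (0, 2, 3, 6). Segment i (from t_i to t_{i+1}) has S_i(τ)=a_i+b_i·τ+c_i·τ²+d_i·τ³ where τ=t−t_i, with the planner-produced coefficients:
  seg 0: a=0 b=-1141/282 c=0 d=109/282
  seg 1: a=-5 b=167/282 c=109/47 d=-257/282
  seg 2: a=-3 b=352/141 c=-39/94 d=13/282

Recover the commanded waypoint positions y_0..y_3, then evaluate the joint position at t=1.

y_0=0 y_1=-5 y_2=-3 y_3=2
S(1) = -172/47

y_0 = S_0(0) = a_0 = 0
y_1 = S_1(0) = a_1 = -5
y_2 = S_2(0) = a_2 = -3
y_3 = S_2(3) = 2
t_q=1 is in segment 0 (τ=1); S_0(τ)=-172/47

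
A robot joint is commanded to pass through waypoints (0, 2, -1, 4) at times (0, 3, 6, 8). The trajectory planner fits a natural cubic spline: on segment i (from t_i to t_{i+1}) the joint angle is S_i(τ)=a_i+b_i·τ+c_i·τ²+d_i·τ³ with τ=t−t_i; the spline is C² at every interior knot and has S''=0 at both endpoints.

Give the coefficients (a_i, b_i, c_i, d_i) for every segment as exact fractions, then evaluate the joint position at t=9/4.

Δ: Δ0=2/3, Δ1=-1, Δ2=5/2
row 1: diag=12, rhs=-10; c'=1/4, d'=-5/6
row 2: denom=10−3·1/4=37/4; d'=(21−3·-5/6)/(37/4)=94/37
back: M2=94/37
back: M1=-5/6−1/4·94/37=-163/111
M: M0=0, M1=-163/111, M2=94/37, M3=0
seg 0: a=0, c=M0/2=0, d=(M1−M0)/(6·3)=-163/1998, b=Δ0−h0·(2M0+M1)/6=311/222
seg 1: a=2, c=M1/2=-163/222, d=(M2−M1)/(6·3)=445/1998, b=Δ1−h1·(2M1+M2)/6=-89/111
seg 2: a=-1, c=M2/2=47/37, d=(M3−M2)/(6·2)=-47/222, b=Δ2−h2·(2M2+M3)/6=179/222
t_q=9/4 → seg 0, τ=9/4; S=0+311/222·τ+0·τ²+-163/1998·τ³=10527/4736

  seg 0: a=0 b=311/222 c=0 d=-163/1998
  seg 1: a=2 b=-89/111 c=-163/222 d=445/1998
  seg 2: a=-1 b=179/222 c=47/37 d=-47/222
S(9/4) = 10527/4736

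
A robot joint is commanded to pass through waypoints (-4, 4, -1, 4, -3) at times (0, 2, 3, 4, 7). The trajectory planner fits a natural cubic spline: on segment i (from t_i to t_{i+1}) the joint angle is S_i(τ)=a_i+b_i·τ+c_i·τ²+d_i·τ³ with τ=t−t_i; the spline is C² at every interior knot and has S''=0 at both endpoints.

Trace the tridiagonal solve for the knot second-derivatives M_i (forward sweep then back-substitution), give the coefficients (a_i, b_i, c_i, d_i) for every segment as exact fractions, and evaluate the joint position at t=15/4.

Δ: Δ0=4, Δ1=-5, Δ2=5, Δ3=-7/3
row 1: diag=6, rhs=-54; c'=1/6, d'=-9
row 2: denom=4−1·1/6=23/6; d'=(60−1·-9)/(23/6)=18
row 3: denom=8−1·6/23=178/23; d'=(-44−1·18)/(178/23)=-713/89
back: M3=-713/89
back: M2=18−6/23·-713/89=1788/89
back: M1=-9−1/6·1788/89=-1099/89
M: M0=0, M1=-1099/89, M2=1788/89, M3=-713/89, M4=0
seg 0: a=-4, c=M0/2=0, d=(M1−M0)/(6·2)=-1099/1068, b=Δ0−h0·(2M0+M1)/6=2167/267
seg 1: a=4, c=M1/2=-1099/178, d=(M2−M1)/(6·1)=2887/534, b=Δ1−h1·(2M1+M2)/6=-1130/267
seg 2: a=-1, c=M2/2=894/89, d=(M3−M2)/(6·1)=-2501/534, b=Δ2−h2·(2M2+M3)/6=-193/534
seg 3: a=4, c=M3/2=-713/178, d=(M4−M3)/(6·3)=713/1602, b=Δ3−h3·(2M3+M4)/6=1516/267
t_q=15/4 → seg 2, τ=3/4; S=-1+-193/534·τ+894/89·τ²+-2501/534·τ³=27379/11392

  seg 0: a=-4 b=2167/267 c=0 d=-1099/1068
  seg 1: a=4 b=-1130/267 c=-1099/178 d=2887/534
  seg 2: a=-1 b=-193/534 c=894/89 d=-2501/534
  seg 3: a=4 b=1516/267 c=-713/178 d=713/1602
S(15/4) = 27379/11392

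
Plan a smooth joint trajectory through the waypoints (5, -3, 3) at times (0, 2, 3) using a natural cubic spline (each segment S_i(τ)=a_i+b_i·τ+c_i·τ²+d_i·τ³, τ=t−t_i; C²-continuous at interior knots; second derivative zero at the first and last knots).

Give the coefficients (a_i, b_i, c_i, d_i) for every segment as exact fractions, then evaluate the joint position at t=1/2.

Δ: Δ0=-4, Δ1=6
row 1: diag=6, rhs=60; c'=1/6, d'=10
back: M1=10
M: M0=0, M1=10, M2=0
seg 0: a=5, c=M0/2=0, d=(M1−M0)/(6·2)=5/6, b=Δ0−h0·(2M0+M1)/6=-22/3
seg 1: a=-3, c=M1/2=5, d=(M2−M1)/(6·1)=-5/3, b=Δ1−h1·(2M1+M2)/6=8/3
t_q=1/2 → seg 0, τ=1/2; S=5+-22/3·τ+0·τ²+5/6·τ³=23/16

  seg 0: a=5 b=-22/3 c=0 d=5/6
  seg 1: a=-3 b=8/3 c=5 d=-5/3
S(1/2) = 23/16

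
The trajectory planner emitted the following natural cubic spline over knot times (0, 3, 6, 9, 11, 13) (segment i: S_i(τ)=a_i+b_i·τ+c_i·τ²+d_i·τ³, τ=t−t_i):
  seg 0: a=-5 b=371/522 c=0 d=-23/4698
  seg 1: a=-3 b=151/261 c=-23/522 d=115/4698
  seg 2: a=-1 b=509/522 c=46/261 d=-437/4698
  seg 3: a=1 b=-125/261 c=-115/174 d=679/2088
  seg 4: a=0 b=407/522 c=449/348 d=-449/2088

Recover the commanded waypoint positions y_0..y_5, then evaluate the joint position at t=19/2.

y_0=-5 y_1=-3 y_2=-1 y_3=1 y_4=0 y_5=5
S(19/2) = 3541/5568

y_0 = S_0(0) = a_0 = -5
y_1 = S_1(0) = a_1 = -3
y_2 = S_2(0) = a_2 = -1
y_3 = S_3(0) = a_3 = 1
y_4 = S_4(0) = a_4 = 0
y_5 = S_4(2) = 5
t_q=19/2 is in segment 3 (τ=1/2); S_3(τ)=3541/5568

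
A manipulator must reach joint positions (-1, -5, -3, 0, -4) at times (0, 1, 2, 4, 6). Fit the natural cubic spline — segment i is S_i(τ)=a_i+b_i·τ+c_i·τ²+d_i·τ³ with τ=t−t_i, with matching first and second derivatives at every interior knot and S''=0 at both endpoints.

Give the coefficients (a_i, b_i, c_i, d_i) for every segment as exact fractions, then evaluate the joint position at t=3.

  seg 0: a=-1 b=-311/56 c=0 d=87/56
  seg 1: a=-5 b=-25/28 c=261/56 d=-99/56
  seg 2: a=-3 b=25/8 c=-9/14 d=-19/224
  seg 3: a=0 b=-13/28 c=-129/112 d=43/224
S(3) = -135/224

Δ: Δ0=-4, Δ1=2, Δ2=3/2, Δ3=-2
row 1: diag=4, rhs=36; c'=1/4, d'=9
row 2: denom=6−1·1/4=23/4; d'=(-3−1·9)/(23/4)=-48/23
row 3: denom=8−2·8/23=168/23; d'=(-21−2·-48/23)/(168/23)=-129/56
back: M3=-129/56
back: M2=-48/23−8/23·-129/56=-9/7
back: M1=9−1/4·-9/7=261/28
M: M0=0, M1=261/28, M2=-9/7, M3=-129/56, M4=0
seg 0: a=-1, c=M0/2=0, d=(M1−M0)/(6·1)=87/56, b=Δ0−h0·(2M0+M1)/6=-311/56
seg 1: a=-5, c=M1/2=261/56, d=(M2−M1)/(6·1)=-99/56, b=Δ1−h1·(2M1+M2)/6=-25/28
seg 2: a=-3, c=M2/2=-9/14, d=(M3−M2)/(6·2)=-19/224, b=Δ2−h2·(2M2+M3)/6=25/8
seg 3: a=0, c=M3/2=-129/112, d=(M4−M3)/(6·2)=43/224, b=Δ3−h3·(2M3+M4)/6=-13/28
t_q=3 → seg 2, τ=1; S=-3+25/8·τ+-9/14·τ²+-19/224·τ³=-135/224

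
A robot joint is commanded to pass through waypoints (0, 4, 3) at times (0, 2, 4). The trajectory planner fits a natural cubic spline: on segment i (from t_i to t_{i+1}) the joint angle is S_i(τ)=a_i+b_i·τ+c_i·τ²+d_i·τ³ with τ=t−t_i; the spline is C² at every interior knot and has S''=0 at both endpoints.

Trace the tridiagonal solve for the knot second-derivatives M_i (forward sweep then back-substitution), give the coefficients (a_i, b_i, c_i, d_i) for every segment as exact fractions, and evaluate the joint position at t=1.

Δ: Δ0=2, Δ1=-1/2
row 1: diag=8, rhs=-15; c'=1/4, d'=-15/8
back: M1=-15/8
M: M0=0, M1=-15/8, M2=0
seg 0: a=0, c=M0/2=0, d=(M1−M0)/(6·2)=-5/32, b=Δ0−h0·(2M0+M1)/6=21/8
seg 1: a=4, c=M1/2=-15/16, d=(M2−M1)/(6·2)=5/32, b=Δ1−h1·(2M1+M2)/6=3/4
t_q=1 → seg 0, τ=1; S=0+21/8·τ+0·τ²+-5/32·τ³=79/32

  seg 0: a=0 b=21/8 c=0 d=-5/32
  seg 1: a=4 b=3/4 c=-15/16 d=5/32
S(1) = 79/32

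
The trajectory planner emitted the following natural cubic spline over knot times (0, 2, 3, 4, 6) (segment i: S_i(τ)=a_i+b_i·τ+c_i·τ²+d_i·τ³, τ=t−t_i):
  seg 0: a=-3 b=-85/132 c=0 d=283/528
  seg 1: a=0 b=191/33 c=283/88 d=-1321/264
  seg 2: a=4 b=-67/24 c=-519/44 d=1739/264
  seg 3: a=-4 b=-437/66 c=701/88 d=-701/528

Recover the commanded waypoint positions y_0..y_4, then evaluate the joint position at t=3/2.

y_0 = S_0(0) = a_0 = -3
y_1 = S_1(0) = a_1 = 0
y_2 = S_2(0) = a_2 = 4
y_3 = S_3(0) = a_3 = -4
y_4 = S_3(2) = 4
t_q=3/2 is in segment 0 (τ=3/2); S_0(τ)=-3037/1408

y_0=-3 y_1=0 y_2=4 y_3=-4 y_4=4
S(3/2) = -3037/1408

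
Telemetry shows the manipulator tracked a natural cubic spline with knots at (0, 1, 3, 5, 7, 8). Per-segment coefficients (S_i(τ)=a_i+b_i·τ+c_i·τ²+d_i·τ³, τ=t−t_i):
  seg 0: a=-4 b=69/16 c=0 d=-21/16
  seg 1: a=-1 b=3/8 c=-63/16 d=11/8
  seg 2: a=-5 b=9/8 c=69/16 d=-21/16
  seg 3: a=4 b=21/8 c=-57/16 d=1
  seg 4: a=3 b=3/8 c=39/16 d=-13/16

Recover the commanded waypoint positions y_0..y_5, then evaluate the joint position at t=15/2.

y_0=-4 y_1=-1 y_2=-5 y_3=4 y_4=3 y_5=5
S(15/2) = 473/128

y_0 = S_0(0) = a_0 = -4
y_1 = S_1(0) = a_1 = -1
y_2 = S_2(0) = a_2 = -5
y_3 = S_3(0) = a_3 = 4
y_4 = S_4(0) = a_4 = 3
y_5 = S_4(1) = 5
t_q=15/2 is in segment 4 (τ=1/2); S_4(τ)=473/128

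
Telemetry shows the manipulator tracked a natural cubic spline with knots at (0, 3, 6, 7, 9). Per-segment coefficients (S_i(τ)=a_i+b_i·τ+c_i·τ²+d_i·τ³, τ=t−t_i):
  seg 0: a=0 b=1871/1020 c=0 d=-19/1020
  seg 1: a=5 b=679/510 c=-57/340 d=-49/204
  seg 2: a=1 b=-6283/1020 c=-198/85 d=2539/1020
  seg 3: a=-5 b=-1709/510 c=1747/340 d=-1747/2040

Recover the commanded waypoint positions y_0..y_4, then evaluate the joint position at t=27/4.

y_0=0 y_1=5 y_2=1 y_3=-5 y_4=2
S(27/4) = -84429/21760

y_0 = S_0(0) = a_0 = 0
y_1 = S_1(0) = a_1 = 5
y_2 = S_2(0) = a_2 = 1
y_3 = S_3(0) = a_3 = -5
y_4 = S_3(2) = 2
t_q=27/4 is in segment 2 (τ=3/4); S_2(τ)=-84429/21760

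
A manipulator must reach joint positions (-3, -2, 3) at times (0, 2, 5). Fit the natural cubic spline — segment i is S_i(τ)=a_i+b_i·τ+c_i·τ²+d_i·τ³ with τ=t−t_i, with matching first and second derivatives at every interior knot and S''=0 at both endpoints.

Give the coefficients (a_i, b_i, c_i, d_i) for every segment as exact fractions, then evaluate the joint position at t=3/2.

Δ: Δ0=1/2, Δ1=5/3
row 1: diag=10, rhs=7; c'=3/10, d'=7/10
back: M1=7/10
M: M0=0, M1=7/10, M2=0
seg 0: a=-3, c=M0/2=0, d=(M1−M0)/(6·2)=7/120, b=Δ0−h0·(2M0+M1)/6=4/15
seg 1: a=-2, c=M1/2=7/20, d=(M2−M1)/(6·3)=-7/180, b=Δ1−h1·(2M1+M2)/6=29/30
t_q=3/2 → seg 0, τ=3/2; S=-3+4/15·τ+0·τ²+7/120·τ³=-769/320

  seg 0: a=-3 b=4/15 c=0 d=7/120
  seg 1: a=-2 b=29/30 c=7/20 d=-7/180
S(3/2) = -769/320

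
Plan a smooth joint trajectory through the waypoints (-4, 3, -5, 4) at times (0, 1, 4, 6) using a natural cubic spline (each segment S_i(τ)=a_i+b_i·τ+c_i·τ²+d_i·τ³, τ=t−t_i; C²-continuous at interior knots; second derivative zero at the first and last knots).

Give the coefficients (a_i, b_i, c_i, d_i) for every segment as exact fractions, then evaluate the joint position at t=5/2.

  seg 0: a=-4 b=3691/426 c=0 d=-709/426
  seg 1: a=3 b=782/213 c=-709/142 d=409/426
  seg 2: a=-5 b=-155/426 c=259/71 d=-259/426
S(5/2) = 583/1136

Δ: Δ0=7, Δ1=-8/3, Δ2=9/2
row 1: diag=8, rhs=-58; c'=3/8, d'=-29/4
row 2: denom=10−3·3/8=71/8; d'=(43−3·-29/4)/(71/8)=518/71
back: M2=518/71
back: M1=-29/4−3/8·518/71=-709/71
M: M0=0, M1=-709/71, M2=518/71, M3=0
seg 0: a=-4, c=M0/2=0, d=(M1−M0)/(6·1)=-709/426, b=Δ0−h0·(2M0+M1)/6=3691/426
seg 1: a=3, c=M1/2=-709/142, d=(M2−M1)/(6·3)=409/426, b=Δ1−h1·(2M1+M2)/6=782/213
seg 2: a=-5, c=M2/2=259/71, d=(M3−M2)/(6·2)=-259/426, b=Δ2−h2·(2M2+M3)/6=-155/426
t_q=5/2 → seg 1, τ=3/2; S=3+782/213·τ+-709/142·τ²+409/426·τ³=583/1136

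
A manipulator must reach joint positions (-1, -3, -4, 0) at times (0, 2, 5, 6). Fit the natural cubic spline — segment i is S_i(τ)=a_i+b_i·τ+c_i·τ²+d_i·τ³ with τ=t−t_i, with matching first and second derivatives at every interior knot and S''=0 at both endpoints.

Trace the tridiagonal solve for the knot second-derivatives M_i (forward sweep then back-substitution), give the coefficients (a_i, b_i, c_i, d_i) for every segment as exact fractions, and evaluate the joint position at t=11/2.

  seg 0: a=-1 b=-167/213 c=0 d=-23/426
  seg 1: a=-3 b=-305/213 c=-23/71 d=49/213
  seg 2: a=-4 b=604/213 c=124/71 d=-124/213
S(11/2) = -315/142

Δ: Δ0=-1, Δ1=-1/3, Δ2=4
row 1: diag=10, rhs=4; c'=3/10, d'=2/5
row 2: denom=8−3·3/10=71/10; d'=(26−3·2/5)/(71/10)=248/71
back: M2=248/71
back: M1=2/5−3/10·248/71=-46/71
M: M0=0, M1=-46/71, M2=248/71, M3=0
seg 0: a=-1, c=M0/2=0, d=(M1−M0)/(6·2)=-23/426, b=Δ0−h0·(2M0+M1)/6=-167/213
seg 1: a=-3, c=M1/2=-23/71, d=(M2−M1)/(6·3)=49/213, b=Δ1−h1·(2M1+M2)/6=-305/213
seg 2: a=-4, c=M2/2=124/71, d=(M3−M2)/(6·1)=-124/213, b=Δ2−h2·(2M2+M3)/6=604/213
t_q=11/2 → seg 2, τ=1/2; S=-4+604/213·τ+124/71·τ²+-124/213·τ³=-315/142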